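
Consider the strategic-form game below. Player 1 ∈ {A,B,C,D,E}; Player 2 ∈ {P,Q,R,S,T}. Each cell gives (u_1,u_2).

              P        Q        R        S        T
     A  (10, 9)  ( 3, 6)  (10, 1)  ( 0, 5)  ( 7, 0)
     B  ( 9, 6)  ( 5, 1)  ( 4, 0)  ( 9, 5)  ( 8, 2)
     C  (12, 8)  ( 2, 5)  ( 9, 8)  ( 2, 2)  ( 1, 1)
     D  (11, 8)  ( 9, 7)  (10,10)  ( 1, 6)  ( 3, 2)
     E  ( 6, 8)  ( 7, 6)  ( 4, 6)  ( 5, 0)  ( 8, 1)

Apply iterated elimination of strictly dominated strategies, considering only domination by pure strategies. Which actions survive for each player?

IESDS → P1:{A,C,D} P2:{P,R}

P2 drop Q (P beats it: A:9>6 B:6>1 C:8>5 D:8>7 E:8>6)
P2 drop S (P beats it: A:9>5 B:6>5 C:8>2 D:8>6 E:8>0)
P2 drop T (P beats it: A:9>0 B:6>2 C:8>1 D:8>2 E:8>1)
P1 drop B (A beats it: P:10>9 R:10>4)
P1 drop E (A beats it: P:10>6 R:10>4)
P1→{A,C,D} P2→{P,R}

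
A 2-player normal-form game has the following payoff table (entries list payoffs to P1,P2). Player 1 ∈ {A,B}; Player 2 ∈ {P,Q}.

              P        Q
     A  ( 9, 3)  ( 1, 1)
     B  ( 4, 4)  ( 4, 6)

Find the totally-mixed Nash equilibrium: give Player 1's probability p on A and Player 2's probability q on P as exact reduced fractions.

P1 mixes 1/2 on A; P2 mixes 3/8 on P

P1 indiff ⇒ q·9+(1-q)·1 = q·4+(1-q)·4 ⇒ q(5) = (1-q)(3) ⇒ q = 3/8
P2 indiff ⇒ p·3+(1-p)·4 = p·1+(1-p)·6 ⇒ p(2) = (1-p)(2) ⇒ p = 1/2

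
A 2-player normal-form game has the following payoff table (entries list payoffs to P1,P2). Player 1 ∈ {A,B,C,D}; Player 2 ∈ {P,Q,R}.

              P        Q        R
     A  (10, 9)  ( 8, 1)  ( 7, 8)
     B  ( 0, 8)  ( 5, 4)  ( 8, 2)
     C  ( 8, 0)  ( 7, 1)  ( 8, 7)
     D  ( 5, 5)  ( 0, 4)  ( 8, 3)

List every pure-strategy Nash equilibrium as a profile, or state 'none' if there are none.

Nash profiles: (A,P), (C,R)

(A,P): NE
(A,Q): not NE [P2→P gives 9>1]
(A,R): not NE [P1→D gives 8>7; P2→P gives 9>8]
(B,P): not NE [P1→A gives 10>0]
(B,Q): not NE [P1→A gives 8>5; P2→P gives 8>4]
(B,R): not NE [P2→P gives 8>2]
(C,P): not NE [P1→A gives 10>8; P2→R gives 7>0]
(C,Q): not NE [P1→A gives 8>7; P2→R gives 7>1]
(C,R): NE
(D,P): not NE [P1→A gives 10>5]
(D,Q): not NE [P1→A gives 8>0; P2→P gives 5>4]
(D,R): not NE [P2→P gives 5>3]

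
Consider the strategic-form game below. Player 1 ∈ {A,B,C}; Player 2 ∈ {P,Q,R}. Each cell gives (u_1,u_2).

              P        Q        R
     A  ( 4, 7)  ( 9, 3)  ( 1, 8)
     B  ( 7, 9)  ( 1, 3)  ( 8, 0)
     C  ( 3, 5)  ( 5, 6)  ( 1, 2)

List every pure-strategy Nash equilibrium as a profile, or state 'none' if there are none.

NE set: (B,P)

(A,P): not NE [P1→B gives 7>4; P2→R gives 8>7]
(A,Q): not NE [P2→R gives 8>3]
(A,R): not NE [P1→B gives 8>1]
(B,P): NE
(B,Q): not NE [P1→A gives 9>1; P2→P gives 9>3]
(B,R): not NE [P2→P gives 9>0]
(C,P): not NE [P1→B gives 7>3; P2→Q gives 6>5]
(C,Q): not NE [P1→A gives 9>5]
(C,R): not NE [P1→B gives 8>1; P2→Q gives 6>2]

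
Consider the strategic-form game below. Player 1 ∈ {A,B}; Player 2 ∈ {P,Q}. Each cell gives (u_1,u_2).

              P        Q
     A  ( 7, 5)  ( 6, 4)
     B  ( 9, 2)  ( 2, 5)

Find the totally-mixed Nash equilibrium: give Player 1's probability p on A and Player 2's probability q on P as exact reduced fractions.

P1 mixes 3/4 on A; P2 mixes 2/3 on P

P1 indiff ⇒ q·7+(1-q)·6 = q·9+(1-q)·2 ⇒ q(-2) = (1-q)(-4) ⇒ q = 2/3
P2 indiff ⇒ p·5+(1-p)·2 = p·4+(1-p)·5 ⇒ p(1) = (1-p)(3) ⇒ p = 3/4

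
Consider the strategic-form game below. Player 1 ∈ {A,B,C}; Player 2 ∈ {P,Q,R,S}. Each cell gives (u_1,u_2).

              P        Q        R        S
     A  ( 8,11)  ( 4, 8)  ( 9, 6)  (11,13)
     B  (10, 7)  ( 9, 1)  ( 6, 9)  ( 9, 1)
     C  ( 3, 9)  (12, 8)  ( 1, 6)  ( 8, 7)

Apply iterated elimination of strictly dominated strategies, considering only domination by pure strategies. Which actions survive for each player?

IESDS → P1:{A,B} P2:{P,R,S}

P2 drop Q (P beats it: A:11>8 B:7>1 C:9>8)
P1 drop C (A beats it: P:8>3 R:9>1 S:11>8)
P1→{A,B} P2→{P,R,S}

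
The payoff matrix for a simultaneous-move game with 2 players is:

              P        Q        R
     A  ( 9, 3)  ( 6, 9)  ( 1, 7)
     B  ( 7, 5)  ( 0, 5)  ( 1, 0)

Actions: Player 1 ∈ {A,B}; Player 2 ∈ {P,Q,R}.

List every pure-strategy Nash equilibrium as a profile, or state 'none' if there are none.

NE set: (A,Q)

(A,P): not NE [P2→Q gives 9>3]
(A,Q): NE
(A,R): not NE [P2→Q gives 9>7]
(B,P): not NE [P1→A gives 9>7]
(B,Q): not NE [P1→A gives 6>0]
(B,R): not NE [P2→Q gives 5>0]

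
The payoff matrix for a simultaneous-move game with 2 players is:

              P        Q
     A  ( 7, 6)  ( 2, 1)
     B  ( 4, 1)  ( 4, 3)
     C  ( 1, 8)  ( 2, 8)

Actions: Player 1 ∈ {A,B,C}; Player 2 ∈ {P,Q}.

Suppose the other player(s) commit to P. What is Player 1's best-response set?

u_1(A vs P) = 7
u_1(B vs P) = 4
u_1(C vs P) = 1
max payoff 7 at {A}

argmax u_1 = {A}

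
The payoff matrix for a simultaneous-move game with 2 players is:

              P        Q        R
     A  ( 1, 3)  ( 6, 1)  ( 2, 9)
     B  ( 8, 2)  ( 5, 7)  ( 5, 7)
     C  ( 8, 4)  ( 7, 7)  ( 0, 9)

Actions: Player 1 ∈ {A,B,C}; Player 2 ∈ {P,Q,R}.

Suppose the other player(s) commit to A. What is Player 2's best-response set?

P2 best: {R}

u_2(P vs A) = 3
u_2(Q vs A) = 1
u_2(R vs A) = 9
max payoff 9 at {R}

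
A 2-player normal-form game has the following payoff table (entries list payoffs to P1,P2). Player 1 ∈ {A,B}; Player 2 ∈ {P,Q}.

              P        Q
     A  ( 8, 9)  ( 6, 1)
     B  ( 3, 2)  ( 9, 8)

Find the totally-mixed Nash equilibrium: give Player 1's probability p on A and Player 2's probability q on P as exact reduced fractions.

P1 mixes 3/7 on A; P2 mixes 3/8 on P

P1 indiff ⇒ q·8+(1-q)·6 = q·3+(1-q)·9 ⇒ q(5) = (1-q)(3) ⇒ q = 3/8
P2 indiff ⇒ p·9+(1-p)·2 = p·1+(1-p)·8 ⇒ p(8) = (1-p)(6) ⇒ p = 3/7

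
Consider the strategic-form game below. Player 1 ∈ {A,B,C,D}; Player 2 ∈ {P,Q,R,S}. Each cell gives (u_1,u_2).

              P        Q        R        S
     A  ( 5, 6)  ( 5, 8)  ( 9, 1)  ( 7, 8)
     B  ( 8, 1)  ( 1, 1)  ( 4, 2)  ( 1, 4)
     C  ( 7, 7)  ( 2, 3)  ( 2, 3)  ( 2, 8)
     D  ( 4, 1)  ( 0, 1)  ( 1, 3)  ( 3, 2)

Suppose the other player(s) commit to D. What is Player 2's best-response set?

u_2(P vs D) = 1
u_2(Q vs D) = 1
u_2(R vs D) = 3
u_2(S vs D) = 2
max payoff 3 at {R}

P2 best: {R}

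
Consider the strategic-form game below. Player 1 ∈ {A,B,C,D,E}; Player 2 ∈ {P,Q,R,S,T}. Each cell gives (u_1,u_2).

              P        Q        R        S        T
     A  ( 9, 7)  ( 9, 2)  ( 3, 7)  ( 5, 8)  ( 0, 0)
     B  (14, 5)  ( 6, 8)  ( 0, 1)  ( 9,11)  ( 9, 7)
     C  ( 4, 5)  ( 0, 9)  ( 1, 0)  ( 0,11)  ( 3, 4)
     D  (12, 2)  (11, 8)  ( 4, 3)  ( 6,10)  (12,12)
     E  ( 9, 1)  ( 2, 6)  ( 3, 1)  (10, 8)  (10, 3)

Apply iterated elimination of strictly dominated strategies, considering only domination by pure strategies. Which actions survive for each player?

IESDS → P1:{D,E} P2:{S,T}

P1 drop A (D beats it: P:12>9 Q:11>9 R:4>3 S:6>5 T:12>0)
P1 drop C (D beats it: P:12>4 Q:11>0 R:4>1 S:6>0 T:12>3)
P2 drop P (Q beats it: B:8>5 D:8>2 E:6>1)
P2 drop Q (S beats it: B:11>8 D:10>8 E:8>6)
P1 drop B (E beats it: R:3>0 S:10>9 T:10>9)
P2 drop R (S beats it: D:10>3 E:8>1)
P1→{D,E} P2→{S,T}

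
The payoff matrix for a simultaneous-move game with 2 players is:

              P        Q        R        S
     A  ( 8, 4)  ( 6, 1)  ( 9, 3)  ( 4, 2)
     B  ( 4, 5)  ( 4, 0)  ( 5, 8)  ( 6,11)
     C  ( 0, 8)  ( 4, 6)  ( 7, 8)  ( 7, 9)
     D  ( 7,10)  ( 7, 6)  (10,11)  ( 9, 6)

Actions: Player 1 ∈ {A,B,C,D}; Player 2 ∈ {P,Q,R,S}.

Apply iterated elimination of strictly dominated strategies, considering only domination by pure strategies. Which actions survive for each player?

P1 drop B (D beats it: P:7>4 Q:7>4 R:10>5 S:9>6)
P1 drop C (D beats it: P:7>0 Q:7>4 R:10>7 S:9>7)
P2 drop Q (P beats it: A:4>1 D:10>6)
P2 drop S (P beats it: A:4>2 D:10>6)
P1→{A,D} P2→{P,R}

Survivors P1:{A,D} P2:{P,R}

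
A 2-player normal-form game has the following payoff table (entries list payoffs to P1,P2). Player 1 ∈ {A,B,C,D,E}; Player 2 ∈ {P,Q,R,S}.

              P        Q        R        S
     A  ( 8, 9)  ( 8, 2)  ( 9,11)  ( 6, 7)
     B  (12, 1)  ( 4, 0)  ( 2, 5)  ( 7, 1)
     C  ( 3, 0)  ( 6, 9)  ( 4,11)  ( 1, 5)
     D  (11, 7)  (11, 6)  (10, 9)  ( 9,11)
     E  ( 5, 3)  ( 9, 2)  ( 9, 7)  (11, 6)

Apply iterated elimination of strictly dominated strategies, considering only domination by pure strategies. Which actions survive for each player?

Survivors P1:{D,E} P2:{R,S}

P1 drop A (D beats it: P:11>8 Q:11>8 R:10>9 S:9>6)
P1 drop C (D beats it: P:11>3 Q:11>6 R:10>4 S:9>1)
P2 drop P (R beats it: B:5>1 D:9>7 E:7>3)
P1 drop B (D beats it: Q:11>4 R:10>2 S:9>7)
P2 drop Q (R beats it: D:9>6 E:7>2)
P1→{D,E} P2→{R,S}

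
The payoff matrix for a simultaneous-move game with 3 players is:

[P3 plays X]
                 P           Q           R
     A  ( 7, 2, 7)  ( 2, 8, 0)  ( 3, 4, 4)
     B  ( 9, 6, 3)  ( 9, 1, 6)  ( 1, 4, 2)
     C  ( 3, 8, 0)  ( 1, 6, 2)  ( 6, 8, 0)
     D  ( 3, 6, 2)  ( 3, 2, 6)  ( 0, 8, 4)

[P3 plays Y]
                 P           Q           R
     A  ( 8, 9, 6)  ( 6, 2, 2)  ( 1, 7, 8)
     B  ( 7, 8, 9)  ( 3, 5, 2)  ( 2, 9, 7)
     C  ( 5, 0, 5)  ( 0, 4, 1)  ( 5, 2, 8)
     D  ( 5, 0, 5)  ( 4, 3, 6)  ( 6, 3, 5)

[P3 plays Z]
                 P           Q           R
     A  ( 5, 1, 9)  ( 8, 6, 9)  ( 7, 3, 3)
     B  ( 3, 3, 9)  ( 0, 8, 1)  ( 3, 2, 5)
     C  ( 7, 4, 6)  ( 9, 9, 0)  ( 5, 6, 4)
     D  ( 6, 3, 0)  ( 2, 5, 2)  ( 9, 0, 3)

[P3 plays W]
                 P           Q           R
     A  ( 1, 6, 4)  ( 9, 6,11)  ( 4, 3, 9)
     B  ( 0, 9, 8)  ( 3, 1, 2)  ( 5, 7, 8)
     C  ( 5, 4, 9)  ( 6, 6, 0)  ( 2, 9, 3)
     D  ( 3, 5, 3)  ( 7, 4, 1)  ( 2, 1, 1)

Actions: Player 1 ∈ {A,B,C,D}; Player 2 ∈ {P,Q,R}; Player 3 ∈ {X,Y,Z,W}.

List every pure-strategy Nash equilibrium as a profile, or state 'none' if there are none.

Nash profiles: (A,Q,W), (D,R,Y)

(A,P,X): not NE [P1→B gives 9>7; P2→Q gives 8>2; P3→Z gives 9>7]
(A,P,Y): not NE [P3→Z gives 9>6]
(A,P,Z): not NE [P1→C gives 7>5; P2→Q gives 6>1]
(A,P,W): not NE [P1→C gives 5>1; P3→Z gives 9>4]
(A,Q,X): not NE [P1→B gives 9>2; P3→W gives 11>0]
(A,Q,Y): not NE [P2→P gives 9>2; P3→W gives 11>2]
(A,Q,Z): not NE [P1→C gives 9>8; P3→W gives 11>9]
(A,Q,W): NE
(A,R,X): not NE [P1→C gives 6>3; P2→Q gives 8>4; P3→W gives 9>4]
(A,R,Y): not NE [P1→D gives 6>1; P2→P gives 9>7; P3→W gives 9>8]
(A,R,Z): not NE [P1→D gives 9>7; P2→Q gives 6>3; P3→W gives 9>3]
(A,R,W): not NE [P1→B gives 5>4; P2→Q gives 6>3]
(B,P,X): not NE [P3→Z gives 9>3]
(B,P,Y): not NE [P1→A gives 8>7; P2→R gives 9>8]
(B,P,Z): not NE [P1→C gives 7>3; P2→Q gives 8>3]
(B,P,W): not NE [P1→C gives 5>0; P3→Z gives 9>8]
(B,Q,X): not NE [P2→P gives 6>1]
(B,Q,Y): not NE [P1→A gives 6>3; P2→R gives 9>5; P3→X gives 6>2]
(B,Q,Z): not NE [P1→C gives 9>0; P3→X gives 6>1]
(B,Q,W): not NE [P1→A gives 9>3; P2→P gives 9>1; P3→X gives 6>2]
(B,R,X): not NE [P1→C gives 6>1; P2→P gives 6>4; P3→W gives 8>2]
(B,R,Y): not NE [P1→D gives 6>2; P3→W gives 8>7]
(B,R,Z): not NE [P1→D gives 9>3; P2→Q gives 8>2; P3→W gives 8>5]
(B,R,W): not NE [P2→P gives 9>7]
(C,P,X): not NE [P1→B gives 9>3; P3→W gives 9>0]
(C,P,Y): not NE [P1→A gives 8>5; P2→Q gives 4>0; P3→W gives 9>5]
(C,P,Z): not NE [P2→Q gives 9>4; P3→W gives 9>6]
(C,P,W): not NE [P2→R gives 9>4]
(C,Q,X): not NE [P1→B gives 9>1; P2→R gives 8>6]
(C,Q,Y): not NE [P1→A gives 6>0; P3→X gives 2>1]
(C,Q,Z): not NE [P3→X gives 2>0]
(C,Q,W): not NE [P1→A gives 9>6; P2→R gives 9>6; P3→X gives 2>0]
(C,R,X): not NE [P3→Y gives 8>0]
(C,R,Y): not NE [P1→D gives 6>5; P2→Q gives 4>2]
(C,R,Z): not NE [P1→D gives 9>5; P2→Q gives 9>6; P3→Y gives 8>4]
(C,R,W): not NE [P1→B gives 5>2; P3→Y gives 8>3]
(D,P,X): not NE [P1→B gives 9>3; P2→R gives 8>6; P3→Y gives 5>2]
(D,P,Y): not NE [P1→A gives 8>5; P2→R gives 3>0]
(D,P,Z): not NE [P1→C gives 7>6; P2→Q gives 5>3; P3→Y gives 5>0]
(D,P,W): not NE [P1→C gives 5>3; P3→Y gives 5>3]
(D,Q,X): not NE [P1→B gives 9>3; P2→R gives 8>2]
(D,Q,Y): not NE [P1→A gives 6>4]
(D,Q,Z): not NE [P1→C gives 9>2; P3→Y gives 6>2]
(D,Q,W): not NE [P1→A gives 9>7; P2→P gives 5>4; P3→Y gives 6>1]
(D,R,X): not NE [P1→C gives 6>0; P3→Y gives 5>4]
(D,R,Y): NE
(D,R,Z): not NE [P2→Q gives 5>0; P3→Y gives 5>3]
(D,R,W): not NE [P1→B gives 5>2; P2→P gives 5>1; P3→Y gives 5>1]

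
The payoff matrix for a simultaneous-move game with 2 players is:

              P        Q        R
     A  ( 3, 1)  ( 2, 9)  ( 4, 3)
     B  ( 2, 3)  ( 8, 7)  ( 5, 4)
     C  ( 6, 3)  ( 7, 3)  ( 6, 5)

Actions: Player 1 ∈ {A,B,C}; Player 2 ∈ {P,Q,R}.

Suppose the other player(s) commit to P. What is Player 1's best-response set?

BR_1 = {C}

u_1(A vs P) = 3
u_1(B vs P) = 2
u_1(C vs P) = 6
max payoff 6 at {C}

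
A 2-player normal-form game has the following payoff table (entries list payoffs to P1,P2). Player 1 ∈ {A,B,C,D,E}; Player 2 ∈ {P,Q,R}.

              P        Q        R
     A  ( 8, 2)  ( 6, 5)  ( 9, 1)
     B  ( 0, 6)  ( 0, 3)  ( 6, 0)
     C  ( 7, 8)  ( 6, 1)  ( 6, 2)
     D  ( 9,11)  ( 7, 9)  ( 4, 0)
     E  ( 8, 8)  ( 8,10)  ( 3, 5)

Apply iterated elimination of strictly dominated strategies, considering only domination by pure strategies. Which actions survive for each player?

Survivors P1:{D,E} P2:{P,Q}

P1 drop B (A beats it: P:8>0 Q:6>0 R:9>6)
P2 drop R (P beats it: A:2>1 C:8>2 D:11>0 E:8>5)
P1 drop A (D beats it: P:9>8 Q:7>6)
P1 drop C (D beats it: P:9>7 Q:7>6)
P1→{D,E} P2→{P,Q}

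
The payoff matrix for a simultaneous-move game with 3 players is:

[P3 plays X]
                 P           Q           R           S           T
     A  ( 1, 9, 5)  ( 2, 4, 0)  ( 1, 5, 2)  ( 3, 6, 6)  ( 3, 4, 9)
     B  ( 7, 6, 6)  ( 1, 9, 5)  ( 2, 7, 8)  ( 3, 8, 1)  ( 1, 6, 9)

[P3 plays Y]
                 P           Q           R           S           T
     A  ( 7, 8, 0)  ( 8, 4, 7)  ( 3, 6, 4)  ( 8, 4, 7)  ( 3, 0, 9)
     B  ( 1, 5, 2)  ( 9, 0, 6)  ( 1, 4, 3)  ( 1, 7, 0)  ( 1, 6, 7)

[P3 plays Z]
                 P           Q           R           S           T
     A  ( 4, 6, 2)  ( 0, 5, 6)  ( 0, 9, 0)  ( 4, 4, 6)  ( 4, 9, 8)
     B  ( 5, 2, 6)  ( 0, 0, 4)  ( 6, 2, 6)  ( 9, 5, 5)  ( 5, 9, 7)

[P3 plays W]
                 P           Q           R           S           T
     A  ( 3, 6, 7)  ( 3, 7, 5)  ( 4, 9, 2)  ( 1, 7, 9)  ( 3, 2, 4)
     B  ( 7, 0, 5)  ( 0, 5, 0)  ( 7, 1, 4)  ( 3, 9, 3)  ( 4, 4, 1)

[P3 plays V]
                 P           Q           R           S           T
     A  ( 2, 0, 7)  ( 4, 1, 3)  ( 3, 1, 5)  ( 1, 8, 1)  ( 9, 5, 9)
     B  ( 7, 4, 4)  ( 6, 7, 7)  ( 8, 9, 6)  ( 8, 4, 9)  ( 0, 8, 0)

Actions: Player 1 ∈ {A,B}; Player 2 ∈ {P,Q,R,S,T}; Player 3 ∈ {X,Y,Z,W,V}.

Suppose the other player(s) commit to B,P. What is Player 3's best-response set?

u_3(X vs B,P) = 6
u_3(Y vs B,P) = 2
u_3(Z vs B,P) = 6
u_3(W vs B,P) = 5
u_3(V vs B,P) = 4
max payoff 6 at {X,Z}

argmax u_3 = {X,Z}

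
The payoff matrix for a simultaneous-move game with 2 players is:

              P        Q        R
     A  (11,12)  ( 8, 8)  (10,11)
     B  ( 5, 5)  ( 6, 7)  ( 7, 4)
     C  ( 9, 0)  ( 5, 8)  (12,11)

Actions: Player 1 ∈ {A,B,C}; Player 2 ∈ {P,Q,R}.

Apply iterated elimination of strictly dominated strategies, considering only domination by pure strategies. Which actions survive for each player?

IESDS → P1:{A,C} P2:{P,R}

P1 drop B (A beats it: P:11>5 Q:8>6 R:10>7)
P2 drop Q (R beats it: A:11>8 C:11>8)
P1→{A,C} P2→{P,R}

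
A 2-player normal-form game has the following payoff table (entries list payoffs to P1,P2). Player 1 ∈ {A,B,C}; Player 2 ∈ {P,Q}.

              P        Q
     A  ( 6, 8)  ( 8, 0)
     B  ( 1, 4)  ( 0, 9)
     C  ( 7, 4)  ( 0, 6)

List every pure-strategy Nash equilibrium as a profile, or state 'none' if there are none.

(A,P): not NE [P1→C gives 7>6]
(A,Q): not NE [P2→P gives 8>0]
(B,P): not NE [P1→C gives 7>1; P2→Q gives 9>4]
(B,Q): not NE [P1→A gives 8>0]
(C,P): not NE [P2→Q gives 6>4]
(C,Q): not NE [P1→A gives 8>0]

Equilibria: none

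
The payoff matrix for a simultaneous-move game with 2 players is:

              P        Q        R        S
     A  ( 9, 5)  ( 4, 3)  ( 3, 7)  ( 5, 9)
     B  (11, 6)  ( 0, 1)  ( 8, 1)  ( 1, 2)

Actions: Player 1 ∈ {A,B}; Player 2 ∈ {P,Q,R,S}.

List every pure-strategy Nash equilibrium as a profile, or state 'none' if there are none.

(A,P): not NE [P1→B gives 11>9; P2→S gives 9>5]
(A,Q): not NE [P2→S gives 9>3]
(A,R): not NE [P1→B gives 8>3; P2→S gives 9>7]
(A,S): NE
(B,P): NE
(B,Q): not NE [P1→A gives 4>0; P2→P gives 6>1]
(B,R): not NE [P2→P gives 6>1]
(B,S): not NE [P1→A gives 5>1; P2→P gives 6>2]

Nash profiles: (A,S), (B,P)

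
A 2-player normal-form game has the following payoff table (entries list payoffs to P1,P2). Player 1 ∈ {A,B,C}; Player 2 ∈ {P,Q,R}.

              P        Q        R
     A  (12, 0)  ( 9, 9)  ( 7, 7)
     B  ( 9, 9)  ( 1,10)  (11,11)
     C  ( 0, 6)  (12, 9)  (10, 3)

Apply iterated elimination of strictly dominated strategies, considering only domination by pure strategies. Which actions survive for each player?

P2 drop P (Q beats it: A:9>0 B:10>9 C:9>6)
P1 drop A (C beats it: Q:12>9 R:10>7)
P1→{B,C} P2→{Q,R}

IESDS → P1:{B,C} P2:{Q,R}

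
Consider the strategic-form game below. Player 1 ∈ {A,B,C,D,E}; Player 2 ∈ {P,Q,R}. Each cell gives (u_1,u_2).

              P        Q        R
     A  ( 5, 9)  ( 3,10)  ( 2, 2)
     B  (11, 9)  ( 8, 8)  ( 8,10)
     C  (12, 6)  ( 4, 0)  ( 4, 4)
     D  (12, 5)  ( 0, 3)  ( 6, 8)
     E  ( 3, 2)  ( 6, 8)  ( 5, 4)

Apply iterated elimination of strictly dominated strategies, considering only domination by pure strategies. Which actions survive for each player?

Survivors P1:{B,C,D} P2:{P,R}

P1 drop A (B beats it: P:11>5 Q:8>3 R:8>2)
P1 drop E (B beats it: P:11>3 Q:8>6 R:8>5)
P2 drop Q (P beats it: B:9>8 C:6>0 D:5>3)
P1→{B,C,D} P2→{P,R}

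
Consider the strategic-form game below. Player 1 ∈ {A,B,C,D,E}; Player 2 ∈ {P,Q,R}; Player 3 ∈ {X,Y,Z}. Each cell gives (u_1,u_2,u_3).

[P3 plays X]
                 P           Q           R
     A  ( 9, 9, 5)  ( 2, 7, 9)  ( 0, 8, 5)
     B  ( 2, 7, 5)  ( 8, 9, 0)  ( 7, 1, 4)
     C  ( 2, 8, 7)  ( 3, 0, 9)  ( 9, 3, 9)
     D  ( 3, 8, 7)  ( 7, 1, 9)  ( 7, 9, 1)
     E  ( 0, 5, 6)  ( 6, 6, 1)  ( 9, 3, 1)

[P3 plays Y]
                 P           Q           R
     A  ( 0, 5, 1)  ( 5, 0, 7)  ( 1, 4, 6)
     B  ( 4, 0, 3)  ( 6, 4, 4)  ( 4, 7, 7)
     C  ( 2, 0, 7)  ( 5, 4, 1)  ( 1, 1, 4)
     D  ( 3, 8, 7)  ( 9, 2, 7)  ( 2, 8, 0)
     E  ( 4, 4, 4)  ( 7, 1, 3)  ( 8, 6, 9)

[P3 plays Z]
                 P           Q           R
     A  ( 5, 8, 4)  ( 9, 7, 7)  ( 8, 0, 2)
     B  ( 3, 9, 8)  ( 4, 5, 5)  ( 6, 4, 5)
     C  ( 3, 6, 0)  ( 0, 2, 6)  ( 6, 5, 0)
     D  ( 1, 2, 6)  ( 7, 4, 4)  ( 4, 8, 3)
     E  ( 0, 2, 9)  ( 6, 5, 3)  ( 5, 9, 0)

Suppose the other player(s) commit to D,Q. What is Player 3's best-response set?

argmax u_3 = {X}

u_3(X vs D,Q) = 9
u_3(Y vs D,Q) = 7
u_3(Z vs D,Q) = 4
max payoff 9 at {X}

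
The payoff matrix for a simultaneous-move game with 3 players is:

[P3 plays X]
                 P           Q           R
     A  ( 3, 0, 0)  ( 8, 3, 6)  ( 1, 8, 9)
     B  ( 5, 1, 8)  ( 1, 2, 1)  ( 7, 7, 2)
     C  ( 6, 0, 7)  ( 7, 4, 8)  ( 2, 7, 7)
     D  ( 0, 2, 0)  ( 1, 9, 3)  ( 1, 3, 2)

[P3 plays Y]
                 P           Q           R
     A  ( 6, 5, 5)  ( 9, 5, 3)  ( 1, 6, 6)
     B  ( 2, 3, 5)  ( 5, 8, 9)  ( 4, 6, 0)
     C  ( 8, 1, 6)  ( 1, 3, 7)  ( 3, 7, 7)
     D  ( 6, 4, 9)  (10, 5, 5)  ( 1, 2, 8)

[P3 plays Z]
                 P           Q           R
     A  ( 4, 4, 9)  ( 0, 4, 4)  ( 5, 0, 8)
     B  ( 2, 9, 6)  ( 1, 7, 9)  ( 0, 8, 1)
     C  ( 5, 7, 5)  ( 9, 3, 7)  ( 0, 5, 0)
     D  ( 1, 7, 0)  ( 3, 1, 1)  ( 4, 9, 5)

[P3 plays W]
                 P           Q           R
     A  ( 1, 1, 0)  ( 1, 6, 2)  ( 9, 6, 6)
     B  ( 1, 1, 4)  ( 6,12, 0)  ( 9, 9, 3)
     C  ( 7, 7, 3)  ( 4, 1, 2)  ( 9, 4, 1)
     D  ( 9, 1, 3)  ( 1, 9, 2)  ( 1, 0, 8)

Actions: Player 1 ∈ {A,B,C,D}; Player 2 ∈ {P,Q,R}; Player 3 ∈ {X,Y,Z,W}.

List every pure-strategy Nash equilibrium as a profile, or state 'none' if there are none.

PSNE = {(D,Q,Y)}

(A,P,X): not NE [P1→C gives 6>3; P2→R gives 8>0; P3→Z gives 9>0]
(A,P,Y): not NE [P1→C gives 8>6; P2→R gives 6>5; P3→Z gives 9>5]
(A,P,Z): not NE [P1→C gives 5>4]
(A,P,W): not NE [P1→D gives 9>1; P2→R gives 6>1; P3→Z gives 9>0]
(A,Q,X): not NE [P2→R gives 8>3]
(A,Q,Y): not NE [P1→D gives 10>9; P2→R gives 6>5; P3→X gives 6>3]
(A,Q,Z): not NE [P1→C gives 9>0; P3→X gives 6>4]
(A,Q,W): not NE [P1→B gives 6>1; P3→X gives 6>2]
(A,R,X): not NE [P1→B gives 7>1]
(A,R,Y): not NE [P1→B gives 4>1; P3→X gives 9>6]
(A,R,Z): not NE [P2→Q gives 4>0; P3→X gives 9>8]
(A,R,W): not NE [P3→X gives 9>6]
(B,P,X): not NE [P1→C gives 6>5; P2→R gives 7>1]
(B,P,Y): not NE [P1→C gives 8>2; P2→Q gives 8>3; P3→X gives 8>5]
(B,P,Z): not NE [P1→C gives 5>2; P3→X gives 8>6]
(B,P,W): not NE [P1→D gives 9>1; P2→Q gives 12>1; P3→X gives 8>4]
(B,Q,X): not NE [P1→A gives 8>1; P2→R gives 7>2; P3→Z gives 9>1]
(B,Q,Y): not NE [P1→D gives 10>5]
(B,Q,Z): not NE [P1→C gives 9>1; P2→P gives 9>7]
(B,Q,W): not NE [P3→Z gives 9>0]
(B,R,X): not NE [P3→W gives 3>2]
(B,R,Y): not NE [P2→Q gives 8>6; P3→W gives 3>0]
(B,R,Z): not NE [P1→A gives 5>0; P2→P gives 9>8; P3→W gives 3>1]
(B,R,W): not NE [P2→Q gives 12>9]
(C,P,X): not NE [P2→R gives 7>0]
(C,P,Y): not NE [P2→R gives 7>1; P3→X gives 7>6]
(C,P,Z): not NE [P3→X gives 7>5]
(C,P,W): not NE [P1→D gives 9>7; P3→X gives 7>3]
(C,Q,X): not NE [P1→A gives 8>7; P2→R gives 7>4]
(C,Q,Y): not NE [P1→D gives 10>1; P2→R gives 7>3; P3→X gives 8>7]
(C,Q,Z): not NE [P2→P gives 7>3; P3→X gives 8>7]
(C,Q,W): not NE [P1→B gives 6>4; P2→P gives 7>1; P3→X gives 8>2]
(C,R,X): not NE [P1→B gives 7>2]
(C,R,Y): not NE [P1→B gives 4>3]
(C,R,Z): not NE [P1→A gives 5>0; P2→P gives 7>5; P3→Y gives 7>0]
(C,R,W): not NE [P2→P gives 7>4; P3→Y gives 7>1]
(D,P,X): not NE [P1→C gives 6>0; P2→Q gives 9>2; P3→Y gives 9>0]
(D,P,Y): not NE [P1→C gives 8>6; P2→Q gives 5>4]
(D,P,Z): not NE [P1→C gives 5>1; P2→R gives 9>7; P3→Y gives 9>0]
(D,P,W): not NE [P2→Q gives 9>1; P3→Y gives 9>3]
(D,Q,X): not NE [P1→A gives 8>1; P3→Y gives 5>3]
(D,Q,Y): NE
(D,Q,Z): not NE [P1→C gives 9>3; P2→R gives 9>1; P3→Y gives 5>1]
(D,Q,W): not NE [P1→B gives 6>1; P3→Y gives 5>2]
(D,R,X): not NE [P1→B gives 7>1; P2→Q gives 9>3; P3→W gives 8>2]
(D,R,Y): not NE [P1→B gives 4>1; P2→Q gives 5>2]
(D,R,Z): not NE [P1→A gives 5>4; P3→W gives 8>5]
(D,R,W): not NE [P1→C gives 9>1; P2→Q gives 9>0]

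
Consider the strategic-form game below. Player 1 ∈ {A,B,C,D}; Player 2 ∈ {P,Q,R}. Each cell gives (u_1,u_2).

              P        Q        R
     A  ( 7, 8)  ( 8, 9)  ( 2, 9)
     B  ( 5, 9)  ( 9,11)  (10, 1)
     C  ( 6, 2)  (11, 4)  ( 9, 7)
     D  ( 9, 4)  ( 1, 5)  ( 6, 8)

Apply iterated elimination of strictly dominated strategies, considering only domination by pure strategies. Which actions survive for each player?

P2 drop P (Q beats it: A:9>8 B:11>9 C:4>2 D:5>4)
P1 drop A (B beats it: Q:9>8 R:10>2)
P1 drop D (B beats it: Q:9>1 R:10>6)
P1→{B,C} P2→{Q,R}

IESDS → P1:{B,C} P2:{Q,R}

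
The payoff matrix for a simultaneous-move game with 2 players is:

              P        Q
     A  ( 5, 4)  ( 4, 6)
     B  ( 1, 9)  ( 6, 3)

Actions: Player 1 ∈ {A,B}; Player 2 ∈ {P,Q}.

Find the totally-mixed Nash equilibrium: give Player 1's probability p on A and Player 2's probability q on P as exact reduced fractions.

P1 indiff ⇒ q·5+(1-q)·4 = q·1+(1-q)·6 ⇒ q(4) = (1-q)(2) ⇒ q = 1/3
P2 indiff ⇒ p·4+(1-p)·9 = p·6+(1-p)·3 ⇒ p(-2) = (1-p)(-6) ⇒ p = 3/4

P1 mixes 3/4 on A; P2 mixes 1/3 on P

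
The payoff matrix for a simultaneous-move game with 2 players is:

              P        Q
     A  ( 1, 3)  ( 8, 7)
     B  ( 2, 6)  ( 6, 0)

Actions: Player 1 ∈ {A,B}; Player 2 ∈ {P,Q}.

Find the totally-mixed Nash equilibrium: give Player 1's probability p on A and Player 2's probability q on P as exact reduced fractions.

p=3/5, q=2/3

P1 indiff ⇒ q·1+(1-q)·8 = q·2+(1-q)·6 ⇒ q(-1) = (1-q)(-2) ⇒ q = 2/3
P2 indiff ⇒ p·3+(1-p)·6 = p·7+(1-p)·0 ⇒ p(-4) = (1-p)(-6) ⇒ p = 3/5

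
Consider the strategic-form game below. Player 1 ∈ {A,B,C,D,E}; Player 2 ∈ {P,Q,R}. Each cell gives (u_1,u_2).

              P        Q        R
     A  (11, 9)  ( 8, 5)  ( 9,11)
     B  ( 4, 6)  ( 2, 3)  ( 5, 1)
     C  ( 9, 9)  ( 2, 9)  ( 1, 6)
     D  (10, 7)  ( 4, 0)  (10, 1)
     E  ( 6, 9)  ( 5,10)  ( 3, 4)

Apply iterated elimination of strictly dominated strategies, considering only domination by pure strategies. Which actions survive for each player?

P1 drop B (A beats it: P:11>4 Q:8>2 R:9>5)
P1 drop C (A beats it: P:11>9 Q:8>2 R:9>1)
P1 drop E (A beats it: P:11>6 Q:8>5 R:9>3)
P2 drop Q (P beats it: A:9>5 D:7>0)
P1→{A,D} P2→{P,R}

Survivors P1:{A,D} P2:{P,R}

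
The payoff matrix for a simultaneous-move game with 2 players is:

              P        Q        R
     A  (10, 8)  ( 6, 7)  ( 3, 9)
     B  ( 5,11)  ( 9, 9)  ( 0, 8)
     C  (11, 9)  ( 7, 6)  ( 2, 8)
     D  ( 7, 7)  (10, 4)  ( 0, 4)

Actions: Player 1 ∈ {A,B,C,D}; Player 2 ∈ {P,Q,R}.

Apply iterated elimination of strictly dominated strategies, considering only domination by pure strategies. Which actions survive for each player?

IESDS → P1:{A,C} P2:{P,R}

P2 drop Q (P beats it: A:8>7 B:11>9 C:9>6 D:7>4)
P1 drop B (A beats it: P:10>5 R:3>0)
P1 drop D (A beats it: P:10>7 R:3>0)
P1→{A,C} P2→{P,R}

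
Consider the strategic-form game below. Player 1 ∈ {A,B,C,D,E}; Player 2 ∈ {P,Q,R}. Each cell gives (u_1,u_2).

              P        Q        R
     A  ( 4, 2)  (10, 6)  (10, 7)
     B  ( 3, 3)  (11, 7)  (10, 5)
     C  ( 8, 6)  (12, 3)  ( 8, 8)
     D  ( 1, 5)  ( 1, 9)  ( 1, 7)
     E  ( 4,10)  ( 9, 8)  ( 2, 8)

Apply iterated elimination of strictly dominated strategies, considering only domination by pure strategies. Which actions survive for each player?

P1 drop D (A beats it: P:4>1 Q:10>1 R:10>1)
P1 drop E (C beats it: P:8>4 Q:12>9 R:8>2)
P2 drop P (R beats it: A:7>2 B:5>3 C:8>6)
P1→{A,B,C} P2→{Q,R}

Remaining: P1:{A,B,C} P2:{Q,R}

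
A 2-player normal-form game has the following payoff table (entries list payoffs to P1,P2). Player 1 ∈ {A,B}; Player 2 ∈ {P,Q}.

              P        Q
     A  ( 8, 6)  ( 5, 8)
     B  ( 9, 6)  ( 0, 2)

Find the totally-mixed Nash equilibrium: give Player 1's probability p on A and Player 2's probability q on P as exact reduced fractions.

(p,q) = (2/3, 5/6)

P1 indiff ⇒ q·8+(1-q)·5 = q·9+(1-q)·0 ⇒ q(-1) = (1-q)(-5) ⇒ q = 5/6
P2 indiff ⇒ p·6+(1-p)·6 = p·8+(1-p)·2 ⇒ p(-2) = (1-p)(-4) ⇒ p = 2/3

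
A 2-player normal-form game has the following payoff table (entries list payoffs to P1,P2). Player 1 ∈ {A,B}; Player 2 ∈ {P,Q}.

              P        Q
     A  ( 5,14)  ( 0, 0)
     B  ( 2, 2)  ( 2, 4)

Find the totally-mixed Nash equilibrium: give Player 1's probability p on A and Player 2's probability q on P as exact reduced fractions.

(p,q) = (1/8, 2/5)

P1 indiff ⇒ q·5+(1-q)·0 = q·2+(1-q)·2 ⇒ q(3) = (1-q)(2) ⇒ q = 2/5
P2 indiff ⇒ p·14+(1-p)·2 = p·0+(1-p)·4 ⇒ p(14) = (1-p)(2) ⇒ p = 1/8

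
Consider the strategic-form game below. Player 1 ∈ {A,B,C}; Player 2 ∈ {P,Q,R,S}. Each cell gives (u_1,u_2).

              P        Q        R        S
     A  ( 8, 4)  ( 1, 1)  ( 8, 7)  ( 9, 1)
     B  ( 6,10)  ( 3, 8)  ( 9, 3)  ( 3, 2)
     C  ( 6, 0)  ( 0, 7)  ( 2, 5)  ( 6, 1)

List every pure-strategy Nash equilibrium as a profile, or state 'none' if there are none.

(A,P): not NE [P2→R gives 7>4]
(A,Q): not NE [P1→B gives 3>1; P2→R gives 7>1]
(A,R): not NE [P1→B gives 9>8]
(A,S): not NE [P2→R gives 7>1]
(B,P): not NE [P1→A gives 8>6]
(B,Q): not NE [P2→P gives 10>8]
(B,R): not NE [P2→P gives 10>3]
(B,S): not NE [P1→A gives 9>3; P2→P gives 10>2]
(C,P): not NE [P1→A gives 8>6; P2→Q gives 7>0]
(C,Q): not NE [P1→B gives 3>0]
(C,R): not NE [P1→B gives 9>2; P2→Q gives 7>5]
(C,S): not NE [P1→A gives 9>6; P2→Q gives 7>1]

Equilibria: none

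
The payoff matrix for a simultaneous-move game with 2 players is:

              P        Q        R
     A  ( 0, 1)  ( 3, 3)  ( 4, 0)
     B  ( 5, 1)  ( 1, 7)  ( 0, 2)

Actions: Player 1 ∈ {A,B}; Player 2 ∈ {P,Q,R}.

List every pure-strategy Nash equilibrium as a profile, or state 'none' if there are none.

(A,P): not NE [P1→B gives 5>0; P2→Q gives 3>1]
(A,Q): NE
(A,R): not NE [P2→Q gives 3>0]
(B,P): not NE [P2→Q gives 7>1]
(B,Q): not NE [P1→A gives 3>1]
(B,R): not NE [P1→A gives 4>0; P2→Q gives 7>2]

Nash profiles: (A,Q)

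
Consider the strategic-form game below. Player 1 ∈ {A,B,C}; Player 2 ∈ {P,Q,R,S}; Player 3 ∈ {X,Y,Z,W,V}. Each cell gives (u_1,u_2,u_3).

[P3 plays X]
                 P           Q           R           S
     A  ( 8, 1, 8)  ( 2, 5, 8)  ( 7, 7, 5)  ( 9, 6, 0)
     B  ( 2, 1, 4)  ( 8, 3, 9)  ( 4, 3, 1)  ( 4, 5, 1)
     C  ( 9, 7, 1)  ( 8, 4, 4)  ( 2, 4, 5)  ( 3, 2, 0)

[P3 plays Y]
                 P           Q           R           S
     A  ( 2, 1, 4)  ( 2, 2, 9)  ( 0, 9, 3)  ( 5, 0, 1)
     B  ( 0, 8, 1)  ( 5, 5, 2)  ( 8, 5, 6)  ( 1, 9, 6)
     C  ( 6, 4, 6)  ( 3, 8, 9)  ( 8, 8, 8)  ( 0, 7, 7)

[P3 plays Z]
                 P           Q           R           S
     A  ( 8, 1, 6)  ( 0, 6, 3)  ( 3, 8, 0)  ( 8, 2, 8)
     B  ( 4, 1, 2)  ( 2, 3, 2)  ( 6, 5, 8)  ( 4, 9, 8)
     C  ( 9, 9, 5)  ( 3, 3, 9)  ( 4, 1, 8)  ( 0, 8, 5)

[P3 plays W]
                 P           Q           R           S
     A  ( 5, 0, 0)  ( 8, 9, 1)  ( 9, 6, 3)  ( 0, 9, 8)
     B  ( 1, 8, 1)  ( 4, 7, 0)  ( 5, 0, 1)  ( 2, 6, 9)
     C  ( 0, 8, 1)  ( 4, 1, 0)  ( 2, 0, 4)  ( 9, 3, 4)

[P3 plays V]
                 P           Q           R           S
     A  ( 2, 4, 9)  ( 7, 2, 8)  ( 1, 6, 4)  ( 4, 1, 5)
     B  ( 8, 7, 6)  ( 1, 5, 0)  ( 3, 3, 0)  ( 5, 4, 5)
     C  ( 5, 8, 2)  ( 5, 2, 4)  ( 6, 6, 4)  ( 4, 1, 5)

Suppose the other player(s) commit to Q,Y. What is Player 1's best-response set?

BR_1 = {B}

u_1(A vs Q,Y) = 2
u_1(B vs Q,Y) = 5
u_1(C vs Q,Y) = 3
max payoff 5 at {B}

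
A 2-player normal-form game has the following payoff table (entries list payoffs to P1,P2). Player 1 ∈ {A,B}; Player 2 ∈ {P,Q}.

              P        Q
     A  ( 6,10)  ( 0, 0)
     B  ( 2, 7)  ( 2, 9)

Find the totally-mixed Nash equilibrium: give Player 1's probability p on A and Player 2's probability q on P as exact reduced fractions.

P1 mixes 1/6 on A; P2 mixes 1/3 on P

P1 indiff ⇒ q·6+(1-q)·0 = q·2+(1-q)·2 ⇒ q(4) = (1-q)(2) ⇒ q = 1/3
P2 indiff ⇒ p·10+(1-p)·7 = p·0+(1-p)·9 ⇒ p(10) = (1-p)(2) ⇒ p = 1/6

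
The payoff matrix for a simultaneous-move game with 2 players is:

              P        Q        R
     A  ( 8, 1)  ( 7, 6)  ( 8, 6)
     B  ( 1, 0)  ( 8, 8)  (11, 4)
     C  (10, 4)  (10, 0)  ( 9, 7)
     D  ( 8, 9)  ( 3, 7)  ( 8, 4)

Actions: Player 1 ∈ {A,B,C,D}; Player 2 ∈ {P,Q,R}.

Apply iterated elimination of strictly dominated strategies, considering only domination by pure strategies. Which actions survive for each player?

P1 drop A (C beats it: P:10>8 Q:10>7 R:9>8)
P1 drop D (C beats it: P:10>8 Q:10>3 R:9>8)
P2 drop P (R beats it: B:4>0 C:7>4)
P1→{B,C} P2→{Q,R}

Remaining: P1:{B,C} P2:{Q,R}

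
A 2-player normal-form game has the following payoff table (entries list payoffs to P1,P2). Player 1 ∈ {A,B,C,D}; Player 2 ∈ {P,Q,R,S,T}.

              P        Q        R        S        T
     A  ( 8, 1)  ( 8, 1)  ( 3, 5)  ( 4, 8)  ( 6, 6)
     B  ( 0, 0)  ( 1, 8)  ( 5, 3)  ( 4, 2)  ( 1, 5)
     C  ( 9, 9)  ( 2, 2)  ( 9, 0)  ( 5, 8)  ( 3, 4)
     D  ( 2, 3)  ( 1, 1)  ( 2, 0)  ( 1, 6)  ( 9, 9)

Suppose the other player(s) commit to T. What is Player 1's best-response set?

BR_1 = {D}

u_1(A vs T) = 6
u_1(B vs T) = 1
u_1(C vs T) = 3
u_1(D vs T) = 9
max payoff 9 at {D}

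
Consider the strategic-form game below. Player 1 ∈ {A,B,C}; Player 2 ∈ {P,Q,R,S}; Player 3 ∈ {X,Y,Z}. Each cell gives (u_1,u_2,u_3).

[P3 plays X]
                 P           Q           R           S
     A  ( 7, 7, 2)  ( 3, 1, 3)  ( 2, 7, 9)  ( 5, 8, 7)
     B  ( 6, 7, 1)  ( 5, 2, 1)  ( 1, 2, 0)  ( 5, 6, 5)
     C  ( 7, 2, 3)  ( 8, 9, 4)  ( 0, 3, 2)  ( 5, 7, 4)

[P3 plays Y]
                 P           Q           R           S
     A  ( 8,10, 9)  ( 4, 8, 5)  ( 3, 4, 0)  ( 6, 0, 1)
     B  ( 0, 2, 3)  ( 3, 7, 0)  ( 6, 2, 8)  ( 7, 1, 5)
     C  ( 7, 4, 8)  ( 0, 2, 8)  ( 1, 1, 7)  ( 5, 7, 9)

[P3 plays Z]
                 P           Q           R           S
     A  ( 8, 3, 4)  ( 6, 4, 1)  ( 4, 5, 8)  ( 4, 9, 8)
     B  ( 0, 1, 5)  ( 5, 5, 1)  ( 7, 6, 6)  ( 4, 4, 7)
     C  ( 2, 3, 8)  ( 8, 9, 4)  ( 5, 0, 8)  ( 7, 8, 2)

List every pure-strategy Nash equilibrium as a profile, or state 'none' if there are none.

Nash profiles: (A,P,Y)

(A,P,X): not NE [P2→S gives 8>7; P3→Y gives 9>2]
(A,P,Y): NE
(A,P,Z): not NE [P2→S gives 9>3; P3→Y gives 9>4]
(A,Q,X): not NE [P1→C gives 8>3; P2→S gives 8>1; P3→Y gives 5>3]
(A,Q,Y): not NE [P2→P gives 10>8]
(A,Q,Z): not NE [P1→C gives 8>6; P2→S gives 9>4; P3→Y gives 5>1]
(A,R,X): not NE [P2→S gives 8>7]
(A,R,Y): not NE [P1→B gives 6>3; P2→P gives 10>4; P3→X gives 9>0]
(A,R,Z): not NE [P1→B gives 7>4; P2→S gives 9>5; P3→X gives 9>8]
(A,S,X): not NE [P3→Z gives 8>7]
(A,S,Y): not NE [P1→B gives 7>6; P2→P gives 10>0; P3→Z gives 8>1]
(A,S,Z): not NE [P1→C gives 7>4]
(B,P,X): not NE [P1→C gives 7>6; P3→Z gives 5>1]
(B,P,Y): not NE [P1→A gives 8>0; P2→Q gives 7>2; P3→Z gives 5>3]
(B,P,Z): not NE [P1→A gives 8>0; P2→R gives 6>1]
(B,Q,X): not NE [P1→C gives 8>5; P2→P gives 7>2]
(B,Q,Y): not NE [P1→A gives 4>3; P3→Z gives 1>0]
(B,Q,Z): not NE [P1→C gives 8>5; P2→R gives 6>5]
(B,R,X): not NE [P1→A gives 2>1; P2→P gives 7>2; P3→Y gives 8>0]
(B,R,Y): not NE [P2→Q gives 7>2]
(B,R,Z): not NE [P3→Y gives 8>6]
(B,S,X): not NE [P2→P gives 7>6; P3→Z gives 7>5]
(B,S,Y): not NE [P2→Q gives 7>1; P3→Z gives 7>5]
(B,S,Z): not NE [P1→C gives 7>4; P2→R gives 6>4]
(C,P,X): not NE [P2→Q gives 9>2; P3→Z gives 8>3]
(C,P,Y): not NE [P1→A gives 8>7; P2→S gives 7>4]
(C,P,Z): not NE [P1→A gives 8>2; P2→Q gives 9>3]
(C,Q,X): not NE [P3→Y gives 8>4]
(C,Q,Y): not NE [P1→A gives 4>0; P2→S gives 7>2]
(C,Q,Z): not NE [P3→Y gives 8>4]
(C,R,X): not NE [P1→A gives 2>0; P2→Q gives 9>3; P3→Z gives 8>2]
(C,R,Y): not NE [P1→B gives 6>1; P2→S gives 7>1; P3→Z gives 8>7]
(C,R,Z): not NE [P1→B gives 7>5; P2→Q gives 9>0]
(C,S,X): not NE [P2→Q gives 9>7; P3→Y gives 9>4]
(C,S,Y): not NE [P1→B gives 7>5]
(C,S,Z): not NE [P2→Q gives 9>8; P3→Y gives 9>2]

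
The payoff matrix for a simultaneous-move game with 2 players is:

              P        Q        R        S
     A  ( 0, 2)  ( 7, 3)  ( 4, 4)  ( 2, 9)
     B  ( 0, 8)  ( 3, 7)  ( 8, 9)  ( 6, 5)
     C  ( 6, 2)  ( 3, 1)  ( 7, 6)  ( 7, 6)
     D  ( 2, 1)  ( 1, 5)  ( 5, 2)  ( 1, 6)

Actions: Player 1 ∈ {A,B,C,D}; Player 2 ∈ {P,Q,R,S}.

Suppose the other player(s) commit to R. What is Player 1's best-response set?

u_1(A vs R) = 4
u_1(B vs R) = 8
u_1(C vs R) = 7
u_1(D vs R) = 5
max payoff 8 at {B}

BR_1 = {B}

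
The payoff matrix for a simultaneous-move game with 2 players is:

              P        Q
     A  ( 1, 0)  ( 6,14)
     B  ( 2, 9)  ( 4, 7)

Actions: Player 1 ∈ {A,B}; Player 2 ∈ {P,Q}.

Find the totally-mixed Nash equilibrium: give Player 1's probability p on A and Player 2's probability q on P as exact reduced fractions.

P1 indiff ⇒ q·1+(1-q)·6 = q·2+(1-q)·4 ⇒ q(-1) = (1-q)(-2) ⇒ q = 2/3
P2 indiff ⇒ p·0+(1-p)·9 = p·14+(1-p)·7 ⇒ p(-14) = (1-p)(-2) ⇒ p = 1/8

P1 mixes 1/8 on A; P2 mixes 2/3 on P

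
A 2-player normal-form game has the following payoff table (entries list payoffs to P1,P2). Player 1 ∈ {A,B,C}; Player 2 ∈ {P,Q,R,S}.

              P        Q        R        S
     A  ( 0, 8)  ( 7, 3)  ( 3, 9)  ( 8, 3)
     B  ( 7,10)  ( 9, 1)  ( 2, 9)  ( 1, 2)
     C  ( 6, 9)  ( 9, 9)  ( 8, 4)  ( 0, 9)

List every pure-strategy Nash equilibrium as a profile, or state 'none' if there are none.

(A,P): not NE [P1→B gives 7>0; P2→R gives 9>8]
(A,Q): not NE [P1→C gives 9>7; P2→R gives 9>3]
(A,R): not NE [P1→C gives 8>3]
(A,S): not NE [P2→R gives 9>3]
(B,P): NE
(B,Q): not NE [P2→P gives 10>1]
(B,R): not NE [P1→C gives 8>2; P2→P gives 10>9]
(B,S): not NE [P1→A gives 8>1; P2→P gives 10>2]
(C,P): not NE [P1→B gives 7>6]
(C,Q): NE
(C,R): not NE [P2→S gives 9>4]
(C,S): not NE [P1→A gives 8>0]

Nash profiles: (B,P), (C,Q)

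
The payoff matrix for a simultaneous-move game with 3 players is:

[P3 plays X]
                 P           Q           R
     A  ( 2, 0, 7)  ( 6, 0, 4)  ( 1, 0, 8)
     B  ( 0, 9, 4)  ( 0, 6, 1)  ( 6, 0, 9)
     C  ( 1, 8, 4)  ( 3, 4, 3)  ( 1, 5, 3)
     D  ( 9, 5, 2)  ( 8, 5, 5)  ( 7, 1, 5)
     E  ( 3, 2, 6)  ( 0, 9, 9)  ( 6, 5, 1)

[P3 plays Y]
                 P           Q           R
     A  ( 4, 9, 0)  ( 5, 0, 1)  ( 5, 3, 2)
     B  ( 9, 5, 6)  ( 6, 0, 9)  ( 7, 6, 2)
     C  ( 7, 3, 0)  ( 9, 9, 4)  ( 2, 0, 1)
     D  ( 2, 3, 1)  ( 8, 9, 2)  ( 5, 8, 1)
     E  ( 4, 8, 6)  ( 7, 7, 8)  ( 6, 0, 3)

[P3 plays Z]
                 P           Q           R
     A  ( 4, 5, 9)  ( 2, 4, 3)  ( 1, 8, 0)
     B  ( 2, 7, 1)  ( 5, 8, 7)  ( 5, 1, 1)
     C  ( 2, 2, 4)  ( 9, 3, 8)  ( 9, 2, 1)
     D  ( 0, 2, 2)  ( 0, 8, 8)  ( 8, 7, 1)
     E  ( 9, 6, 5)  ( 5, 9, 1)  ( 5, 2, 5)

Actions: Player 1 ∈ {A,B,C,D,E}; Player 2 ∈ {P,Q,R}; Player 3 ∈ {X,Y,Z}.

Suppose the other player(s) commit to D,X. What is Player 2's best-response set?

u_2(P vs D,X) = 5
u_2(Q vs D,X) = 5
u_2(R vs D,X) = 1
max payoff 5 at {P,Q}

P2 best: {P,Q}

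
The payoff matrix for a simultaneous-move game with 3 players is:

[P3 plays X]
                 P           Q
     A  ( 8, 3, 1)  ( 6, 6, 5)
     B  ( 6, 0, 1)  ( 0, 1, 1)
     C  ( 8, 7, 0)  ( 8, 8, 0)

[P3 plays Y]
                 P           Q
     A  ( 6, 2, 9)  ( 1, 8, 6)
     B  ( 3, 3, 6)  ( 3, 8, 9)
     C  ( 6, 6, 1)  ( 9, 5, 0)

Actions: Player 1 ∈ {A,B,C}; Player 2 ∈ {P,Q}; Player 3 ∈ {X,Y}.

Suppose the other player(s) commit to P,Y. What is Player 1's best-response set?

u_1(A vs P,Y) = 6
u_1(B vs P,Y) = 3
u_1(C vs P,Y) = 6
max payoff 6 at {A,C}

P1 best: {A,C}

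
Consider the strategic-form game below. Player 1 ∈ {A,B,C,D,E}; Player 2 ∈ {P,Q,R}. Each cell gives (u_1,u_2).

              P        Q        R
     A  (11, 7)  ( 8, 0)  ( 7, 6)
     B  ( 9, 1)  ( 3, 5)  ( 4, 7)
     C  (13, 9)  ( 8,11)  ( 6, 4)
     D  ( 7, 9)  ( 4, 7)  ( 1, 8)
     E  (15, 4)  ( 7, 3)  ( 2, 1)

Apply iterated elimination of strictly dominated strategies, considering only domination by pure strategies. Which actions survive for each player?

Survivors P1:{A,C,E} P2:{P,Q}

P1 drop B (A beats it: P:11>9 Q:8>3 R:7>4)
P1 drop D (A beats it: P:11>7 Q:8>4 R:7>1)
P2 drop R (P beats it: A:7>6 C:9>4 E:4>1)
P1→{A,C,E} P2→{P,Q}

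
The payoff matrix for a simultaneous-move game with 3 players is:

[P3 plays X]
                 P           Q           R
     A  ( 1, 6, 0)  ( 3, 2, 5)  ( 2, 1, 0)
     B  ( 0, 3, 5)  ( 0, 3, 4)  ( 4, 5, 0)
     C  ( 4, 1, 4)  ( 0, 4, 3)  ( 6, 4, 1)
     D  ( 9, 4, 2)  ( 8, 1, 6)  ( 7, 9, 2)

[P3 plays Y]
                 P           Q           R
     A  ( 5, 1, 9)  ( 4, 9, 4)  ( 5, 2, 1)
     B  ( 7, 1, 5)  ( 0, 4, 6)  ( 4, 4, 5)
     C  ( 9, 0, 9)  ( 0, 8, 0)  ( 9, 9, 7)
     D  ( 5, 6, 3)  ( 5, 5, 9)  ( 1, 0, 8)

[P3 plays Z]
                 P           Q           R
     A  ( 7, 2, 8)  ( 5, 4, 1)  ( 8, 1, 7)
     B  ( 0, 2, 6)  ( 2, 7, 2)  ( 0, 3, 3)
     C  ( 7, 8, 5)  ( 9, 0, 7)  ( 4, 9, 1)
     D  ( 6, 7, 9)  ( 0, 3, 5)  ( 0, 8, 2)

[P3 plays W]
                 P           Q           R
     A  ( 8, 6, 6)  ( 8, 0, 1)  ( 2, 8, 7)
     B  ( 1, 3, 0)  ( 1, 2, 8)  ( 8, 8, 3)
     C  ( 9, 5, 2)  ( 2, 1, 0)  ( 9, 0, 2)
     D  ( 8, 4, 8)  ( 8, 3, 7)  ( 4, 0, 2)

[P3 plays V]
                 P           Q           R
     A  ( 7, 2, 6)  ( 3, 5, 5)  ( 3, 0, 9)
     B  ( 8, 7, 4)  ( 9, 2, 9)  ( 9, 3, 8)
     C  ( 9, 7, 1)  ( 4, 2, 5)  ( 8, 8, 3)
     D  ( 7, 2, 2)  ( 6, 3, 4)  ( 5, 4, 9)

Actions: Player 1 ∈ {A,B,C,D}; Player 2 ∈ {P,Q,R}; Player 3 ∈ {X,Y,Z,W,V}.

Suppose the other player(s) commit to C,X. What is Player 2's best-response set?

BR_2 = {Q,R}

u_2(P vs C,X) = 1
u_2(Q vs C,X) = 4
u_2(R vs C,X) = 4
max payoff 4 at {Q,R}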